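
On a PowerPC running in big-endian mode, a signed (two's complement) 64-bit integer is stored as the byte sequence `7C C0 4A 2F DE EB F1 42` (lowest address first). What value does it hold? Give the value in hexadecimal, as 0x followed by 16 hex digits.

In big-endian order the high byte comes first in memory.
The bytes are already most-significant first: 0x7CC04A2FDEEBF142.

0x7CC04A2FDEEBF142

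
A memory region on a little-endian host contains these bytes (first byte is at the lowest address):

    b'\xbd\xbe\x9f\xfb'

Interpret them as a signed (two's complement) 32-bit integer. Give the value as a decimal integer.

In little-endian order the low byte comes first in memory.
Reassemble most-significant byte first: FB 9F BE BD → 0xFB9FBEBD.
Top bit is set, so as a signed 32-bit value this is 0xFB9FBEBD − 2^32 = -73417027.

-73417027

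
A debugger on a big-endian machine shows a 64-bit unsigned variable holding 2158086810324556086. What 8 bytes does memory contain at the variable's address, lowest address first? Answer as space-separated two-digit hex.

2158086810324556086 in hexadecimal, padded to 64 bits, is 0x1DF310851BD9D936.
Split into bytes (most-significant first): 1D F3 10 85 1B D9 D9 36.
Big-endian: lowest address holds the most-significant byte.
So the memory order matches the most-significant-first order: 1D F3 10 85 1B D9 D9 36.

1D F3 10 85 1B D9 D9 36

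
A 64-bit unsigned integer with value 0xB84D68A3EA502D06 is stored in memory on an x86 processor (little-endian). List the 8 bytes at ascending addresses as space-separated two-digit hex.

Split into bytes (most-significant first): B8 4D 68 A3 EA 50 2D 06.
Little-endian: lowest address holds the least-significant byte.
So at ascending addresses the bytes are 06 2D 50 EA A3 68 4D B8.

06 2D 50 EA A3 68 4D B8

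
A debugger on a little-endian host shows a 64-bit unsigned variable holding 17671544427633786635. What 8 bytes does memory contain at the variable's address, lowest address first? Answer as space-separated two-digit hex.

0B 3F A5 71 07 F0 3D F5

17671544427633786635 in hexadecimal, padded to 64 bits, is 0xF53DF00771A53F0B.
Split into bytes (most-significant first): F5 3D F0 07 71 A5 3F 0B.
In little-endian order the low byte comes first in memory.
So at ascending addresses the bytes are 0B 3F A5 71 07 F0 3D F5.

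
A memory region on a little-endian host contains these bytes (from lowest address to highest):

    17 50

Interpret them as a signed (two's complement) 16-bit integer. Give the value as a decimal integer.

Little-endian: lowest address holds the least-significant byte.
Reassemble most-significant byte first: 50 17 → 0x5017.
0x5017 = 20503.

20503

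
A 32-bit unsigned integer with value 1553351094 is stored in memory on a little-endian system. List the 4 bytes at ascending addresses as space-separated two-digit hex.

1553351094 in hexadecimal, padded to 32 bits, is 0x5C9641B6.
Split into bytes (most-significant first): 5C 96 41 B6.
Little-endian: lowest address holds the least-significant byte.
So at ascending addresses the bytes are B6 41 96 5C.

B6 41 96 5C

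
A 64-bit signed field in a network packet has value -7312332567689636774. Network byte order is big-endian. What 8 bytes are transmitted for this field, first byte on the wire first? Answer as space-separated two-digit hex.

Two's complement of -7312332567689636774 in 64 bits: 7312332567689636774 = 0x657A9FBA58A92BA6; invert → 0x9A856045A756D459; add 1 → 0x9A856045A756D45A.
Split into bytes (most-significant first): 9A 85 60 45 A7 56 D4 5A.
Big-endian stores the most-significant byte at the lowest address.
So the memory order matches the most-significant-first order: 9A 85 60 45 A7 56 D4 5A.

9A 85 60 45 A7 56 D4 5A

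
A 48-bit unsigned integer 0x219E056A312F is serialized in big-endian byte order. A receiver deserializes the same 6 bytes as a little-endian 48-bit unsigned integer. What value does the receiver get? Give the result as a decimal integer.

Stored big-endian, the bytes at ascending addresses are 21 9E 05 6A 31 2F.
Read back as little-endian, the first byte is least significant, giving 0x2F316A059E21.
0x2F316A059E21 = 51889278656033.

51889278656033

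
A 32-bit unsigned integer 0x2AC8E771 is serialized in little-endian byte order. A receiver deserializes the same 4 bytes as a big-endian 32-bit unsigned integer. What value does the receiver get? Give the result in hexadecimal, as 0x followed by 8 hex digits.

0x71E7C82A

Stored little-endian, the bytes at ascending addresses are 71 E7 C8 2A.
Read back as big-endian, the last byte is least significant, giving 0x71E7C82A.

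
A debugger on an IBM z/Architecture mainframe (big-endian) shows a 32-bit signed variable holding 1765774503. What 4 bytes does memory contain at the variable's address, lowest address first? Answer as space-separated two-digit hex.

69 3F 94 A7

1765774503 in hexadecimal, padded to 32 bits, is 0x693F94A7.
Split into bytes (most-significant first): 69 3F 94 A7.
Big-endian stores the most-significant byte at the lowest address.
So the memory order matches the most-significant-first order: 69 3F 94 A7.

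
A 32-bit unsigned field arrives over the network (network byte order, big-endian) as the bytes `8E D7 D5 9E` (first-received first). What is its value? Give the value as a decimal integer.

2396509598

Big-endian stores the most-significant byte at the lowest address.
The bytes are already most-significant first: 0x8ED7D59E.
0x8ED7D59E = 2396509598.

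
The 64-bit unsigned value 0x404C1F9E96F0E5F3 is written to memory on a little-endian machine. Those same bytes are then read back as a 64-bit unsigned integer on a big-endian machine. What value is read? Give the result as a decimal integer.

Stored little-endian, the bytes at ascending addresses are F3 E5 F0 96 9E 1F 4C 40.
Read back as big-endian, the last byte is least significant, giving 0xF3E5F0969E1F4C40.
0xF3E5F0969E1F4C40 = 17574717650571840576.

17574717650571840576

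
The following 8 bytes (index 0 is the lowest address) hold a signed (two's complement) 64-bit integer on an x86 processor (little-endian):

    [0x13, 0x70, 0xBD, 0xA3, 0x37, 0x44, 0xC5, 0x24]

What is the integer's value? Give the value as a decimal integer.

2649598961538396179

In little-endian order the low byte comes first in memory.
Reassemble most-significant byte first: 24 C5 44 37 A3 BD 70 13 → 0x24C54437A3BD7013.
0x24C54437A3BD7013 = 2649598961538396179.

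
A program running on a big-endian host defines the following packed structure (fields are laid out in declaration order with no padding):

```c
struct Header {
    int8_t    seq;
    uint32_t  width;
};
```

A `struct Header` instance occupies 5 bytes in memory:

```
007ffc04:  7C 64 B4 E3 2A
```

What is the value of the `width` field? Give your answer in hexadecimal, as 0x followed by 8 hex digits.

0x64B4E32A

`width` follows `seq` (1 byte), so it starts at byte offset 1 and occupies 4 bytes.
Bytes at offsets 1..4: 64 B4 E3 2A.
Big-endian: lowest address holds the most-significant byte.
The bytes are already most-significant first: 0x64B4E32A.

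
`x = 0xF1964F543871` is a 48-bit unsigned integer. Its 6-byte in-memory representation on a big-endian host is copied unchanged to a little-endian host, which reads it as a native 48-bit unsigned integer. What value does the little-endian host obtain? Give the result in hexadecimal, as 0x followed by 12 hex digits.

Stored big-endian, the bytes at ascending addresses are F1 96 4F 54 38 71.
Read back as little-endian, the first byte is least significant, giving 0x7138544F96F1.

0x7138544F96F1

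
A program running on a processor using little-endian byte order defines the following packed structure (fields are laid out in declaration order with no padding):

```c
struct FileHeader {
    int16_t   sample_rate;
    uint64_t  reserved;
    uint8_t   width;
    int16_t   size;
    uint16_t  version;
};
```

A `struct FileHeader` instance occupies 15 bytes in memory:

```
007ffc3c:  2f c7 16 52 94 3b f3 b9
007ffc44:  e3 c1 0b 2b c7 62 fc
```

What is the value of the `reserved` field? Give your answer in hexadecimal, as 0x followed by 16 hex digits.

`reserved` follows `sample_rate` (2 bytes), so it starts at byte offset 2 and occupies 8 bytes.
Bytes at offsets 2..9: 16 52 94 3B F3 B9 E3 C1.
Little-endian stores the least-significant byte at the lowest address.
Reassemble most-significant byte first: C1 E3 B9 F3 3B 94 52 16 → 0xC1E3B9F33B945216.

0xC1E3B9F33B945216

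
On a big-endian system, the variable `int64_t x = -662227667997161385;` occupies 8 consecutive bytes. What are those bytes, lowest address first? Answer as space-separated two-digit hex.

Two's complement of -662227667997161385 in 64 bits: 662227667997161385 = 0x0930B48E2F67F7A9; invert → 0xF6CF4B71D0980856; add 1 → 0xF6CF4B71D0980857.
Split into bytes (most-significant first): F6 CF 4B 71 D0 98 08 57.
In big-endian order the high byte comes first in memory.
So the memory order matches the most-significant-first order: F6 CF 4B 71 D0 98 08 57.

F6 CF 4B 71 D0 98 08 57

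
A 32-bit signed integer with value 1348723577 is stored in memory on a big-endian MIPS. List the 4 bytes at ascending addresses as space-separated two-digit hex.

1348723577 in hexadecimal, padded to 32 bits, is 0x5063E379.
Split into bytes (most-significant first): 50 63 E3 79.
In big-endian order the high byte comes first in memory.
So the memory order matches the most-significant-first order: 50 63 E3 79.

50 63 E3 79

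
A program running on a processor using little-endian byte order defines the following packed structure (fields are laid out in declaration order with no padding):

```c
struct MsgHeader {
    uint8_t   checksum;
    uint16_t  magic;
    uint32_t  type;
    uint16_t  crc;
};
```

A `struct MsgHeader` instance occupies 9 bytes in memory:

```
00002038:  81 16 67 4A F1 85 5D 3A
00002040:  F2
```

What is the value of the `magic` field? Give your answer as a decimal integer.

26390

`magic` follows `checksum` (1 byte), so it starts at byte offset 1 and occupies 2 bytes.
Bytes at offsets 1..2: 16 67.
In little-endian order the low byte comes first in memory.
Reassemble most-significant byte first: 67 16 → 0x6716.
0x6716 = 26390.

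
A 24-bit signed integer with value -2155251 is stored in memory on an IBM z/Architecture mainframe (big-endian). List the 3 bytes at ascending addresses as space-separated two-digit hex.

Two's complement of -2155251 in 24 bits: 2155251 = 0x20E2F3; invert → 0xDF1D0C; add 1 → 0xDF1D0D.
Split into bytes (most-significant first): DF 1D 0D.
In big-endian order the high byte comes first in memory.
So the memory order matches the most-significant-first order: DF 1D 0D.

DF 1D 0D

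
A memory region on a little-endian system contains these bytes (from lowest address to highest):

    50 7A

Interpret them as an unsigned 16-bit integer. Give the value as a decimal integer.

Little-endian: lowest address holds the least-significant byte.
Reassemble most-significant byte first: 7A 50 → 0x7A50.
0x7A50 = 31312.

31312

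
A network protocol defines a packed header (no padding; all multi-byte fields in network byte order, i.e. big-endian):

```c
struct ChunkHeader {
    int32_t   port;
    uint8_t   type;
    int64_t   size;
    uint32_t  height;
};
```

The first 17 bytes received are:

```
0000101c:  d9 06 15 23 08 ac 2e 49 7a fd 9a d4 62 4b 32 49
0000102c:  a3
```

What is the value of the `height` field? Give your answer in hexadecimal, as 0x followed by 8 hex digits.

0x4B3249A3

`height` follows `port` (4 B), `type` (1 B), `size` (8 B), so it starts at offset 4 + 1 + 8 = 13 and occupies 4 bytes.
Bytes at offsets 13..16: 4B 32 49 A3.
Big-endian stores the most-significant byte at the lowest address.
The bytes are already most-significant first: 0x4B3249A3.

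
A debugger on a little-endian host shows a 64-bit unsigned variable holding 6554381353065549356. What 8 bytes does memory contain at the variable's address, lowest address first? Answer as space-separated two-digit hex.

2C 8E EA 2F 1D D7 F5 5A

6554381353065549356 in hexadecimal, padded to 64 bits, is 0x5AF5D71D2FEA8E2C.
Split into bytes (most-significant first): 5A F5 D7 1D 2F EA 8E 2C.
Little-endian stores the least-significant byte at the lowest address.
So at ascending addresses the bytes are 2C 8E EA 2F 1D D7 F5 5A.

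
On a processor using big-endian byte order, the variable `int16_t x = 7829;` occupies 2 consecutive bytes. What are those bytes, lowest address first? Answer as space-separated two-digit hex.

7829 in hexadecimal, padded to 16 bits, is 0x1E95.
Split into bytes (most-significant first): 1E 95.
Big-endian: lowest address holds the most-significant byte.
So the memory order matches the most-significant-first order: 1E 95.

1E 95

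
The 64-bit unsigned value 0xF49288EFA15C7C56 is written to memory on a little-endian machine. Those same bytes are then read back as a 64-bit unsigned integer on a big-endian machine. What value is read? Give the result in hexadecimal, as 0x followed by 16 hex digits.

0x567C5CA1EF8892F4

Stored little-endian, the bytes at ascending addresses are 56 7C 5C A1 EF 88 92 F4.
Read back as big-endian, the last byte is least significant, giving 0x567C5CA1EF8892F4.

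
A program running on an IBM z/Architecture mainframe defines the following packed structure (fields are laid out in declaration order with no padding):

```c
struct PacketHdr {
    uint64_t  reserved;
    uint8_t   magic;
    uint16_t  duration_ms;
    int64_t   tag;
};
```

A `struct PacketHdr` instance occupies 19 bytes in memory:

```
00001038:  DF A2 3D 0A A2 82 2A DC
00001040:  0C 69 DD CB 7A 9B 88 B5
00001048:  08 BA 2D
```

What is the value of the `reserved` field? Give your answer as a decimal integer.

16114509532570462940

`reserved` is the first field, at byte offset 0, occupying 8 bytes.
Bytes at offsets 0..7: DF A2 3D 0A A2 82 2A DC.
Big-endian: lowest address holds the most-significant byte.
The bytes are already most-significant first: 0xDFA23D0AA2822ADC.
0xDFA23D0AA2822ADC = 16114509532570462940.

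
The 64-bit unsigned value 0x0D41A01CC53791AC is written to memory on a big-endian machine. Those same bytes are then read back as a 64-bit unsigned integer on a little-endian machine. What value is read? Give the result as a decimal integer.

Stored big-endian, the bytes at ascending addresses are 0D 41 A0 1C C5 37 91 AC.
Read back as little-endian, the first byte is least significant, giving 0xAC9137C51CA0410D.
0xAC9137C51CA0410D = 12434781365874999565.

12434781365874999565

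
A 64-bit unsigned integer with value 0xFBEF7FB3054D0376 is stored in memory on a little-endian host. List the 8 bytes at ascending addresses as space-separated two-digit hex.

76 03 4D 05 B3 7F EF FB

Split into bytes (most-significant first): FB EF 7F B3 05 4D 03 76.
In little-endian order the low byte comes first in memory.
So at ascending addresses the bytes are 76 03 4D 05 B3 7F EF FB.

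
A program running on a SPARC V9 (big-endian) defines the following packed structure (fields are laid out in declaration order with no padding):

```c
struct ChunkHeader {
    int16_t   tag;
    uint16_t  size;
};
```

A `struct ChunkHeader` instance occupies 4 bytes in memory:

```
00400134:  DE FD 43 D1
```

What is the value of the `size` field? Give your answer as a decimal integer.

`size` follows `tag` (2 bytes), so it starts at byte offset 2 and occupies 2 bytes.
Bytes at offsets 2..3: 43 D1.
Big-endian: lowest address holds the most-significant byte.
The bytes are already most-significant first: 0x43D1.
0x43D1 = 17361.

17361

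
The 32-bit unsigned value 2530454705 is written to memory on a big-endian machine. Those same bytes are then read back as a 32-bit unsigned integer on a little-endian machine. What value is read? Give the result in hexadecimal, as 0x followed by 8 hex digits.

0xB1ACD396

2530454705 in 32-bit hexadecimal is 0x96D3ACB1.
Stored big-endian, the bytes at ascending addresses are 96 D3 AC B1.
Read back as little-endian, the first byte is least significant, giving 0xB1ACD396.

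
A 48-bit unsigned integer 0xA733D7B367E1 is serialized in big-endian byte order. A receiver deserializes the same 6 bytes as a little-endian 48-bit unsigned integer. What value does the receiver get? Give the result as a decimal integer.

247835515106215

Stored big-endian, the bytes at ascending addresses are A7 33 D7 B3 67 E1.
Read back as little-endian, the first byte is least significant, giving 0xE167B3D733A7.
0xE167B3D733A7 = 247835515106215.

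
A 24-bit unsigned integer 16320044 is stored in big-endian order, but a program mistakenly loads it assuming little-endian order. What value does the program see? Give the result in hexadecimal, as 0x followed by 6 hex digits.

16320044 in 24-bit hexadecimal is 0xF9062C.
Stored big-endian, the bytes at ascending addresses are F9 06 2C.
Read back as little-endian, the first byte is least significant, giving 0x2C06F9.

0x2C06F9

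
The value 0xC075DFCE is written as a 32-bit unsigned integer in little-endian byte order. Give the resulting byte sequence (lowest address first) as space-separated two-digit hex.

CE DF 75 C0

Split into bytes (most-significant first): C0 75 DF CE.
In little-endian order the low byte comes first in memory.
So at ascending addresses the bytes are CE DF 75 C0.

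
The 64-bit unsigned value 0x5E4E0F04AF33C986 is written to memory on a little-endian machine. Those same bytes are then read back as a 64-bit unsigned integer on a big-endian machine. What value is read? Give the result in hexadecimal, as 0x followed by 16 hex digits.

0x86C933AF040F4E5E

Stored little-endian, the bytes at ascending addresses are 86 C9 33 AF 04 0F 4E 5E.
Read back as big-endian, the last byte is least significant, giving 0x86C933AF040F4E5E.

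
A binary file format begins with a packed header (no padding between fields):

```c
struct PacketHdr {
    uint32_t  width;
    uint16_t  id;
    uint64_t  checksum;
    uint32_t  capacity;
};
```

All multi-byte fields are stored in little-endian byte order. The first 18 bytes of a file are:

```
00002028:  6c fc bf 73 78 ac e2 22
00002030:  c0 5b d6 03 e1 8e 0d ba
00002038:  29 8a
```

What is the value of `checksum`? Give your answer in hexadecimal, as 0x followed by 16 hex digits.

`checksum` follows `width` (4 B), `id` (2 B), so it starts at offset 4 + 2 = 6 and occupies 8 bytes.
Bytes at offsets 6..13: E2 22 C0 5B D6 03 E1 8E.
In little-endian order the low byte comes first in memory.
Reassemble most-significant byte first: 8E E1 03 D6 5B C0 22 E2 → 0x8EE103D65BC022E2.

0x8EE103D65BC022E2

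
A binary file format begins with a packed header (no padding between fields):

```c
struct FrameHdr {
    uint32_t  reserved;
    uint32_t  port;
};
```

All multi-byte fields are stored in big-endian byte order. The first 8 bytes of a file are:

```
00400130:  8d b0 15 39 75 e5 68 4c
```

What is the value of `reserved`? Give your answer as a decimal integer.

2377127225

`reserved` is the first field, at byte offset 0, occupying 4 bytes.
Bytes at offsets 0..3: 8D B0 15 39.
Big-endian: lowest address holds the most-significant byte.
The bytes are already most-significant first: 0x8DB01539.
0x8DB01539 = 2377127225.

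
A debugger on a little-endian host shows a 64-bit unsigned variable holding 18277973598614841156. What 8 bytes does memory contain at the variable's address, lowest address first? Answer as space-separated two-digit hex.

44 E7 67 A7 25 68 A8 FD

18277973598614841156 in hexadecimal, padded to 64 bits, is 0xFDA86825A767E744.
Split into bytes (most-significant first): FD A8 68 25 A7 67 E7 44.
In little-endian order the low byte comes first in memory.
So at ascending addresses the bytes are 44 E7 67 A7 25 68 A8 FD.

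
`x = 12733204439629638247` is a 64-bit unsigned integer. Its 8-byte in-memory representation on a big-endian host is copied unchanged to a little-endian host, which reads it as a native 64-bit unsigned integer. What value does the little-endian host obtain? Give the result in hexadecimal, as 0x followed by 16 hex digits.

0x672A8D74F96DB5B0

12733204439629638247 in 64-bit hexadecimal is 0xB0B56DF9748D2A67.
Stored big-endian, the bytes at ascending addresses are B0 B5 6D F9 74 8D 2A 67.
Read back as little-endian, the first byte is least significant, giving 0x672A8D74F96DB5B0.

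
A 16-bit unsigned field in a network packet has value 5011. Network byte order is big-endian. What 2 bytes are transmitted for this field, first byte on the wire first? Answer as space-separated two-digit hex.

5011 in hexadecimal, padded to 16 bits, is 0x1393.
Split into bytes (most-significant first): 13 93.
In big-endian order the high byte comes first in memory.
So the memory order matches the most-significant-first order: 13 93.

13 93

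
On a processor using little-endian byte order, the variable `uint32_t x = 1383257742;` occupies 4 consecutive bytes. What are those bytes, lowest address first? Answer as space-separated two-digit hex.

8E D6 72 52

1383257742 in hexadecimal, padded to 32 bits, is 0x5272D68E.
Split into bytes (most-significant first): 52 72 D6 8E.
Little-endian stores the least-significant byte at the lowest address.
So at ascending addresses the bytes are 8E D6 72 52.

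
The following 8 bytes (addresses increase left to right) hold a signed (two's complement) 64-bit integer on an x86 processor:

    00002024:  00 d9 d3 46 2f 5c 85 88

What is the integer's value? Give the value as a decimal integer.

-8609373754527328000

In little-endian order the low byte comes first in memory.
Reassemble most-significant byte first: 88 85 5C 2F 46 D3 D9 00 → 0x88855C2F46D3D900.
Top bit is set, so as a signed 64-bit value this is 0x88855C2F46D3D900 − 2^64 = -8609373754527328000.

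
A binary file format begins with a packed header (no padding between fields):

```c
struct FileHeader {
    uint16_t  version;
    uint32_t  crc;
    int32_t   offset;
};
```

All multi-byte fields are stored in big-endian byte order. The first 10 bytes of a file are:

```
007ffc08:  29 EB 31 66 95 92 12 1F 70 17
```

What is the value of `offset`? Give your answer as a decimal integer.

304050199

`offset` follows `version` (2 B), `crc` (4 B), so it starts at offset 2 + 4 = 6 and occupies 4 bytes.
Bytes at offsets 6..9: 12 1F 70 17.
In big-endian order the high byte comes first in memory.
The bytes are already most-significant first: 0x121F7017.
0x121F7017 = 304050199.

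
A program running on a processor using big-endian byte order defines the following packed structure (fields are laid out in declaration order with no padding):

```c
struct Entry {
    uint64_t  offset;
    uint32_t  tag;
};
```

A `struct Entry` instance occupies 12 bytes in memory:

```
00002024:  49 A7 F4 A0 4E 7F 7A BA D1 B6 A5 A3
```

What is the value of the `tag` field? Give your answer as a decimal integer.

`tag` follows `offset` (8 bytes), so it starts at byte offset 8 and occupies 4 bytes.
Bytes at offsets 8..11: D1 B6 A5 A3.
Big-endian: lowest address holds the most-significant byte.
The bytes are already most-significant first: 0xD1B6A5A3.
0xD1B6A5A3 = 3518408099.

3518408099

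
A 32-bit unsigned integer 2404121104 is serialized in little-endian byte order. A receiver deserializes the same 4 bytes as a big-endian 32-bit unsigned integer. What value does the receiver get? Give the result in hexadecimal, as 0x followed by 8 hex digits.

2404121104 in 32-bit hexadecimal is 0x8F4BFA10.
Stored little-endian, the bytes at ascending addresses are 10 FA 4B 8F.
Read back as big-endian, the last byte is least significant, giving 0x10FA4B8F.

0x10FA4B8F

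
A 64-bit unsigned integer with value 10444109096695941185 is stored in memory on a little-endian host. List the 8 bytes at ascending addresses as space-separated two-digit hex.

10444109096695941185 in hexadecimal, padded to 64 bits, is 0x90F0EDE35FFCC841.
Split into bytes (most-significant first): 90 F0 ED E3 5F FC C8 41.
Little-endian stores the least-significant byte at the lowest address.
So at ascending addresses the bytes are 41 C8 FC 5F E3 ED F0 90.

41 C8 FC 5F E3 ED F0 90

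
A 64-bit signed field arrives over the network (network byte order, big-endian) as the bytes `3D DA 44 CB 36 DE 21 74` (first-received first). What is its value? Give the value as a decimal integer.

4456950420826104180

Big-endian: lowest address holds the most-significant byte.
The bytes are already most-significant first: 0x3DDA44CB36DE2174.
0x3DDA44CB36DE2174 = 4456950420826104180.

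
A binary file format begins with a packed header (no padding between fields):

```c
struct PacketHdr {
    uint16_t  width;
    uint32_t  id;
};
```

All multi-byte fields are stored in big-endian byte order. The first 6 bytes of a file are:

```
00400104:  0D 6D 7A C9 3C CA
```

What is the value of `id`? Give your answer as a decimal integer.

2060008650

`id` follows `width` (2 bytes), so it starts at byte offset 2 and occupies 4 bytes.
Bytes at offsets 2..5: 7A C9 3C CA.
Big-endian: lowest address holds the most-significant byte.
The bytes are already most-significant first: 0x7AC93CCA.
0x7AC93CCA = 2060008650.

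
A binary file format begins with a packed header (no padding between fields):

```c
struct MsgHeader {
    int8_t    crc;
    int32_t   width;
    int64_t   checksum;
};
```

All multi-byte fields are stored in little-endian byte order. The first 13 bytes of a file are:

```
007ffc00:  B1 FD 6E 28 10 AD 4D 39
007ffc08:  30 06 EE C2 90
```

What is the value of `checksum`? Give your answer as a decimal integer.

`checksum` follows `crc` (1 B), `width` (4 B), so it starts at offset 1 + 4 = 5 and occupies 8 bytes.
Bytes at offsets 5..12: AD 4D 39 30 06 EE C2 90.
Little-endian: lowest address holds the least-significant byte.
Reassemble most-significant byte first: 90 C2 EE 06 30 39 4D AD → 0x90C2EE0630394DAD.
Top bit is set, so as a signed 64-bit value this is 0x90C2EE0630394DAD − 2^64 = -8015582676419785299.

-8015582676419785299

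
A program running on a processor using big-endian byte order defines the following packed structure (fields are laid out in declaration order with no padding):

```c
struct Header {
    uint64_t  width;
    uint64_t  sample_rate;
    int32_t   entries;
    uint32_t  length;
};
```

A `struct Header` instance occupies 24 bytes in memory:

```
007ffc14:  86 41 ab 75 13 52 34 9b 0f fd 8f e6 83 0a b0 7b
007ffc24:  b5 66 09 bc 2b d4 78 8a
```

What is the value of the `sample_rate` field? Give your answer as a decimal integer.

`sample_rate` follows `width` (8 bytes), so it starts at byte offset 8 and occupies 8 bytes.
Bytes at offsets 8..15: 0F FD 8F E6 83 0A B0 7B.
In big-endian order the high byte comes first in memory.
The bytes are already most-significant first: 0x0FFD8FE6830AB07B.
0x0FFD8FE6830AB07B = 1152235299880480891.

1152235299880480891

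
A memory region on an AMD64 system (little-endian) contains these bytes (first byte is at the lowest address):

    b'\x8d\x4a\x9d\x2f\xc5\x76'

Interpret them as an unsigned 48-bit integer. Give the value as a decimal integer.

130589279472269

Little-endian: lowest address holds the least-significant byte.
Reassemble most-significant byte first: 76 C5 2F 9D 4A 8D → 0x76C52F9D4A8D.
0x76C52F9D4A8D = 130589279472269.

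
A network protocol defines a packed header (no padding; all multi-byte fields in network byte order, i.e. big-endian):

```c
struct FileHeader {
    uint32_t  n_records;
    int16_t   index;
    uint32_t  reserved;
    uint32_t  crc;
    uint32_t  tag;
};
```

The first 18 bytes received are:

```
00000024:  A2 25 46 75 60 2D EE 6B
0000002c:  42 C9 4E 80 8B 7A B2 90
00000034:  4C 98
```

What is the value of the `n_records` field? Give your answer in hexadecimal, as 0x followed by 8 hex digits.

0xA2254675

`n_records` is the first field, at byte offset 0, occupying 4 bytes.
Bytes at offsets 0..3: A2 25 46 75.
Big-endian stores the most-significant byte at the lowest address.
The bytes are already most-significant first: 0xA2254675.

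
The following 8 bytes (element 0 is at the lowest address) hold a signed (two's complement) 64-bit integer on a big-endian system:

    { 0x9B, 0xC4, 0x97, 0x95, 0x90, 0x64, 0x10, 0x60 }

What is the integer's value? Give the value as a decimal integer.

Big-endian stores the most-significant byte at the lowest address.
The bytes are already most-significant first: 0x9BC4979590641060.
Top bit is set, so as a signed 64-bit value this is 0x9BC4979590641060 − 2^64 = -7222481233767034784.

-7222481233767034784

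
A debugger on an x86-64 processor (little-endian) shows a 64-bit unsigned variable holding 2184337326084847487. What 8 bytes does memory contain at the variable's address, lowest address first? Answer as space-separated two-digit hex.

7F F7 E9 96 39 53 50 1E

2184337326084847487 in hexadecimal, padded to 64 bits, is 0x1E50533996E9F77F.
Split into bytes (most-significant first): 1E 50 53 39 96 E9 F7 7F.
Little-endian: lowest address holds the least-significant byte.
So at ascending addresses the bytes are 7F F7 E9 96 39 53 50 1E.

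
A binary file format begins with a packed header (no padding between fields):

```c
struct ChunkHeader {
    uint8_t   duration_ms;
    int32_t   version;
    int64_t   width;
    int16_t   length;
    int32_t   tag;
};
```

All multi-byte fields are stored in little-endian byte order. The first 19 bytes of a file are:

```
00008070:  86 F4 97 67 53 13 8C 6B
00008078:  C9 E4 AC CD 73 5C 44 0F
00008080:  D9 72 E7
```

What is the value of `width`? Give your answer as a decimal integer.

`width` follows `duration_ms` (1 B), `version` (4 B), so it starts at offset 1 + 4 = 5 and occupies 8 bytes.
Bytes at offsets 5..12: 13 8C 6B C9 E4 AC CD 73.
Little-endian: lowest address holds the least-significant byte.
Reassemble most-significant byte first: 73 CD AC E4 C9 6B 8C 13 → 0x73CDACE4C96B8C13.
0x73CDACE4C96B8C13 = 8344515783219186707.

8344515783219186707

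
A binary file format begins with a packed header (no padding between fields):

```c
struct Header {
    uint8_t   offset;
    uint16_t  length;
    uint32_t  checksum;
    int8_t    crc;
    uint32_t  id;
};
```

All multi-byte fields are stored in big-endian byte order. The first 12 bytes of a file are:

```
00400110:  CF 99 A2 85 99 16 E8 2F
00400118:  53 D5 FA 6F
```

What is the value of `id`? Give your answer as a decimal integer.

`id` follows `offset` (1 B), `length` (2 B), `checksum` (4 B), `crc` (1 B), so it starts at offset 1 + 2 + 4 + 1 = 8 and occupies 4 bytes.
Bytes at offsets 8..11: 53 D5 FA 6F.
Big-endian: lowest address holds the most-significant byte.
The bytes are already most-significant first: 0x53D5FA6F.
0x53D5FA6F = 1406532207.

1406532207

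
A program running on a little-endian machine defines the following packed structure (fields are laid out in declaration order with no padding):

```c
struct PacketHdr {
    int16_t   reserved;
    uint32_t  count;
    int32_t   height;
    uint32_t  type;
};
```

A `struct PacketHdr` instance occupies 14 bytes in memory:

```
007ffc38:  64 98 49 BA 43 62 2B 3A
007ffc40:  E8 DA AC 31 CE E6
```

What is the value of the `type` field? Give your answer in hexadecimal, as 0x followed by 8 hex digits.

`type` follows `reserved` (2 B), `count` (4 B), `height` (4 B), so it starts at offset 2 + 4 + 4 = 10 and occupies 4 bytes.
Bytes at offsets 10..13: AC 31 CE E6.
Little-endian: lowest address holds the least-significant byte.
Reassemble most-significant byte first: E6 CE 31 AC → 0xE6CE31AC.

0xE6CE31AC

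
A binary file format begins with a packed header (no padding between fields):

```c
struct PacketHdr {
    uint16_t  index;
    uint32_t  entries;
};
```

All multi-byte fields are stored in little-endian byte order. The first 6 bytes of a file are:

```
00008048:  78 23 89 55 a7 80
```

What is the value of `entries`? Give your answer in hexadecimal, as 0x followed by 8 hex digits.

`entries` follows `index` (2 bytes), so it starts at byte offset 2 and occupies 4 bytes.
Bytes at offsets 2..5: 89 55 A7 80.
Little-endian stores the least-significant byte at the lowest address.
Reassemble most-significant byte first: 80 A7 55 89 → 0x80A75589.

0x80A75589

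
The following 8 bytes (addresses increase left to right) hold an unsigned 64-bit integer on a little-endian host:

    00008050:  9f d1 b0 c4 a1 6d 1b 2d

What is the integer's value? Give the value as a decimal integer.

Little-endian: lowest address holds the least-significant byte.
Reassemble most-significant byte first: 2D 1B 6D A1 C4 B0 D1 9F → 0x2D1B6DA1C4B0D19F.
0x2D1B6DA1C4B0D19F = 3250312097635029407.

3250312097635029407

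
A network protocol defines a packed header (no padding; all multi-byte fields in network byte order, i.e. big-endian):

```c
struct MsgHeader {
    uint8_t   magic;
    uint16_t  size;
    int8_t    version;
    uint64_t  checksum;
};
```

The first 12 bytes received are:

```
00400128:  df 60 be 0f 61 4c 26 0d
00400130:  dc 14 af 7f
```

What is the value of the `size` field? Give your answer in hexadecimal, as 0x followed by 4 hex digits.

0x60BE

`size` follows `magic` (1 byte), so it starts at byte offset 1 and occupies 2 bytes.
Bytes at offsets 1..2: 60 BE.
Big-endian stores the most-significant byte at the lowest address.
The bytes are already most-significant first: 0x60BE.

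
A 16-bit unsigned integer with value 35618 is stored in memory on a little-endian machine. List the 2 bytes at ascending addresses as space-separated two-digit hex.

35618 in hexadecimal, padded to 16 bits, is 0x8B22.
Split into bytes (most-significant first): 8B 22.
Little-endian: lowest address holds the least-significant byte.
So at ascending addresses the bytes are 22 8B.

22 8B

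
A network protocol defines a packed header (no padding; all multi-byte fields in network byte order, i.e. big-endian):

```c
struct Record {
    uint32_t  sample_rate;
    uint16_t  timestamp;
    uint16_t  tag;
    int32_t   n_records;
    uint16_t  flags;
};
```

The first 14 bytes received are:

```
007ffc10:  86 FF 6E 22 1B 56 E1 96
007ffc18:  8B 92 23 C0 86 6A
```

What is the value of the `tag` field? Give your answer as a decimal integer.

`tag` follows `sample_rate` (4 B), `timestamp` (2 B), so it starts at offset 4 + 2 = 6 and occupies 2 bytes.
Bytes at offsets 6..7: E1 96.
Big-endian: lowest address holds the most-significant byte.
The bytes are already most-significant first: 0xE196.
0xE196 = 57750.

57750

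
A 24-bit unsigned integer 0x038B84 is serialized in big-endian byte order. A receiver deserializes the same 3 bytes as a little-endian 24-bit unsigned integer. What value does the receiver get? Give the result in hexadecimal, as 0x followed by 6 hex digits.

0x848B03

Stored big-endian, the bytes at ascending addresses are 03 8B 84.
Read back as little-endian, the first byte is least significant, giving 0x848B03.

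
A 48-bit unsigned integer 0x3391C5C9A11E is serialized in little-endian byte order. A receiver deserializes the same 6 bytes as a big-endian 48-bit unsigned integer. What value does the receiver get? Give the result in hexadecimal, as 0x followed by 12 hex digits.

Stored little-endian, the bytes at ascending addresses are 1E A1 C9 C5 91 33.
Read back as big-endian, the last byte is least significant, giving 0x1EA1C9C59133.

0x1EA1C9C59133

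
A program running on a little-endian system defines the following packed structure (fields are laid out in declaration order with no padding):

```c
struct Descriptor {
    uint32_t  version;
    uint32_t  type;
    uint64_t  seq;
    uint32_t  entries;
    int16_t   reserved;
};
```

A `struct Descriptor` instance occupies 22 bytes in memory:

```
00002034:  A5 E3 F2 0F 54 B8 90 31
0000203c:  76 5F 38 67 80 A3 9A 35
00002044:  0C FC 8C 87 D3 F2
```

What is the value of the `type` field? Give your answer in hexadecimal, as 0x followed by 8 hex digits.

0x3190B854

`type` follows `version` (4 bytes), so it starts at byte offset 4 and occupies 4 bytes.
Bytes at offsets 4..7: 54 B8 90 31.
Little-endian: lowest address holds the least-significant byte.
Reassemble most-significant byte first: 31 90 B8 54 → 0x3190B854.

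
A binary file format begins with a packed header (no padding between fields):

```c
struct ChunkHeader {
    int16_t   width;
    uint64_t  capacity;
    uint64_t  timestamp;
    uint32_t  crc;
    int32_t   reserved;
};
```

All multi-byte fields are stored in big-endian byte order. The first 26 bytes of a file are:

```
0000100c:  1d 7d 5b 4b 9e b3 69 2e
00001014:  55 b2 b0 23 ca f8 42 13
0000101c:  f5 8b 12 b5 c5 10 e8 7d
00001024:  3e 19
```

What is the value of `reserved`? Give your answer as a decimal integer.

-394445287

`reserved` follows `width` (2 B), `capacity` (8 B), `timestamp` (8 B), `crc` (4 B), so it starts at offset 2 + 8 + 8 + 4 = 22 and occupies 4 bytes.
Bytes at offsets 22..25: E8 7D 3E 19.
In big-endian order the high byte comes first in memory.
The bytes are already most-significant first: 0xE87D3E19.
Top bit is set, so as a signed 32-bit value this is 0xE87D3E19 − 2^32 = -394445287.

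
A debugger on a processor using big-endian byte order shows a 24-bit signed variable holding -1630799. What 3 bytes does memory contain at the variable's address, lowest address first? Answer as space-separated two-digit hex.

E7 1D B1

Two's complement of -1630799 in 24 bits: 1630799 = 0x18E24F; invert → 0xE71DB0; add 1 → 0xE71DB1.
Split into bytes (most-significant first): E7 1D B1.
Big-endian stores the most-significant byte at the lowest address.
So the memory order matches the most-significant-first order: E7 1D B1.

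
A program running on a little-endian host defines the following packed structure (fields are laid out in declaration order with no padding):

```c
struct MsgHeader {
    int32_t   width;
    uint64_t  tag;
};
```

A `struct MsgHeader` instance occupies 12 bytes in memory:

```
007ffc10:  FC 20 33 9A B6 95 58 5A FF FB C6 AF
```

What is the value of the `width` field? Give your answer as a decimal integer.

-1707925252

`width` is the first field, at byte offset 0, occupying 4 bytes.
Bytes at offsets 0..3: FC 20 33 9A.
Little-endian stores the least-significant byte at the lowest address.
Reassemble most-significant byte first: 9A 33 20 FC → 0x9A3320FC.
Top bit is set, so as a signed 32-bit value this is 0x9A3320FC − 2^32 = -1707925252.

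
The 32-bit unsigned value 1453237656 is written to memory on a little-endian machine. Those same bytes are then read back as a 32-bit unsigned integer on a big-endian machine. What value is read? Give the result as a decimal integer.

2560990806

1453237656 in 32-bit hexadecimal is 0x569EA598.
Stored little-endian, the bytes at ascending addresses are 98 A5 9E 56.
Read back as big-endian, the last byte is least significant, giving 0x98A59E56.
0x98A59E56 = 2560990806.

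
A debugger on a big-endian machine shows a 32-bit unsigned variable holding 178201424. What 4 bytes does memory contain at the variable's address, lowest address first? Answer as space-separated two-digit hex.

178201424 in hexadecimal, padded to 32 bits, is 0x0A9F2350.
Split into bytes (most-significant first): 0A 9F 23 50.
Big-endian stores the most-significant byte at the lowest address.
So the memory order matches the most-significant-first order: 0A 9F 23 50.

0A 9F 23 50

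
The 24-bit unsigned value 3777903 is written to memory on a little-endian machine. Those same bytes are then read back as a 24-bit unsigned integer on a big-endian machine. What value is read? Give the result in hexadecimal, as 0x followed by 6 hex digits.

0x6FA539

3777903 in 24-bit hexadecimal is 0x39A56F.
Stored little-endian, the bytes at ascending addresses are 6F A5 39.
Read back as big-endian, the last byte is least significant, giving 0x6FA539.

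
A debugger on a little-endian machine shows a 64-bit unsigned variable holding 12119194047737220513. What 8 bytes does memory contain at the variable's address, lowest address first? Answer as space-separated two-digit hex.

A1 CD 67 B3 C6 06 30 A8

12119194047737220513 in hexadecimal, padded to 64 bits, is 0xA83006C6B367CDA1.
Split into bytes (most-significant first): A8 30 06 C6 B3 67 CD A1.
In little-endian order the low byte comes first in memory.
So at ascending addresses the bytes are A1 CD 67 B3 C6 06 30 A8.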